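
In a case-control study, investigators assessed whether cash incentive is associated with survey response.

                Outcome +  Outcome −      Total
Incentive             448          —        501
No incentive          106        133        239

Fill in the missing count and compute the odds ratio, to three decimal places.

10.606

The missing cell is in the exposed row: 501 − 448 = 53.
So a = 448, b = 53, c = 106, d = 133.
OR = (a·d)/(b·c) = (448 × 133) / (53 × 106) = 59584 / 5618 = 10.60591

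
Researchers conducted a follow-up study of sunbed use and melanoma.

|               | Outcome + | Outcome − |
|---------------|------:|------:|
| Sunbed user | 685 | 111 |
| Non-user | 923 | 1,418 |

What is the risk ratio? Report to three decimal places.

Cells: a = 685, b = 111, c = 923, d = 1418.
Risk in exposed = 685/796 = 0.86055; risk in unexposed = 923/2341 = 0.39428.
RR = 0.86055 / 0.39428 = 2.18262
The risk among the exposed is 2.18 times that among the unexposed.

2.183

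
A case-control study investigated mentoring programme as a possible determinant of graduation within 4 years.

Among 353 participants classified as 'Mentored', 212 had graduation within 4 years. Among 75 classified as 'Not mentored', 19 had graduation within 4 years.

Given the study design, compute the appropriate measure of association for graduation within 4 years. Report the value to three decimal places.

4.432

From the description: a = 212, b = 141, c = 19, d = 56.
This is a case-control study: participants were sampled on outcome status, so risks in the source population cannot be estimated directly — relative risk is not valid here. The odds ratio is the appropriate measure.
OR = (a·d)/(b·c) = (212 × 56) / (141 × 19) = 11872 / 2679 = 4.43150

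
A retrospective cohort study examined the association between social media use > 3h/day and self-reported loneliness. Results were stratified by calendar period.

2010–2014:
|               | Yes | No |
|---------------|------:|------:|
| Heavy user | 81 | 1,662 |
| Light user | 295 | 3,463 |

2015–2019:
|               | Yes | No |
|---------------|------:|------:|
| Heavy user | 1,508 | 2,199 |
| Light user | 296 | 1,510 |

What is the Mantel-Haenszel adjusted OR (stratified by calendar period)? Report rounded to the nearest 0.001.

2.240

OR_MH = Σ(aᵢdᵢ/nᵢ) / Σ(bᵢcᵢ/nᵢ), where nᵢ is the stratum total.
Stratum 1 (2010–2014): n = 5501; a·d/n = 81·3463/5501 = 50.9913; b·c/n = 1662·295/5501 = 89.1274
Stratum 2 (2015–2019): n = 5513; a·d/n = 1508·1510/5513 = 413.0383; b·c/n = 2199·296/5513 = 118.0671
OR_MH = (50.9913 + 413.0383) / (89.1274 + 118.0671) = 464.0295 / 207.1945 = 2.23958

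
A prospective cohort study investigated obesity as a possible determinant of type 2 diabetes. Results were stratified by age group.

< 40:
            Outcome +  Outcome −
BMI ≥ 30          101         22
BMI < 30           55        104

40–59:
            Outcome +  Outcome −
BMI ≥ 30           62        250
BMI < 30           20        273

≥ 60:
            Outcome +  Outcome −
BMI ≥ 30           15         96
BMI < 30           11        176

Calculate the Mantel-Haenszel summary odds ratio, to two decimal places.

4.60

OR_MH = Σ(aᵢdᵢ/nᵢ) / Σ(bᵢcᵢ/nᵢ), where nᵢ is the stratum total.
Stratum 1 (< 40): n = 282; a·d/n = 101·104/282 = 37.2482; b·c/n = 22·55/282 = 4.2908
Stratum 2 (40–59): n = 605; a·d/n = 62·273/605 = 27.9769; b·c/n = 250·20/605 = 8.2645
Stratum 3 (≥ 60): n = 298; a·d/n = 15·176/298 = 8.8591; b·c/n = 96·11/298 = 3.5436
OR_MH = (37.2482 + 27.9769 + 8.8591) / (4.2908 + 8.2645 + 3.5436) = 74.0841 / 16.0989 = 4.60182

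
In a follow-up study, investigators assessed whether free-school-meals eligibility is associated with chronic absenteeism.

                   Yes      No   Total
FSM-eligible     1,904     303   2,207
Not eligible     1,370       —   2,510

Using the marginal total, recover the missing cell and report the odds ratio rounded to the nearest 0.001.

The missing cell is in the unexposed row: 2510 − 1370 = 1140.
So a = 1904, b = 303, c = 1370, d = 1140.
OR = (a·d)/(b·c) = (1904 × 1140) / (303 × 1370) = 2170560 / 415110 = 5.22888

5.229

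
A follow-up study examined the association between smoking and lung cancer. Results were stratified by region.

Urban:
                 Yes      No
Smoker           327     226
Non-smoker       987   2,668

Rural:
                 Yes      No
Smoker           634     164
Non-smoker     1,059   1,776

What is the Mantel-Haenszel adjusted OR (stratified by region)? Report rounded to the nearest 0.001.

OR_MH = Σ(aᵢdᵢ/nᵢ) / Σ(bᵢcᵢ/nᵢ), where nᵢ is the stratum total.
Stratum 1 (Urban): n = 4208; a·d/n = 327·2668/4208 = 207.3279; b·c/n = 226·987/4208 = 53.0090
Stratum 2 (Rural): n = 3633; a·d/n = 634·1776/3633 = 309.9323; b·c/n = 164·1059/3633 = 47.8051
OR_MH = (207.3279 + 309.9323) / (53.0090 + 47.8051) = 517.2602 / 100.8142 = 5.13083

5.131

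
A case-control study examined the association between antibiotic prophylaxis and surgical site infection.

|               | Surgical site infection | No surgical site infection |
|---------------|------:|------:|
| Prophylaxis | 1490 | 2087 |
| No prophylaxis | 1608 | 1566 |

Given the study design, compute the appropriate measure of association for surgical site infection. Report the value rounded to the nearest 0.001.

0.695

Cells: a = 1490, b = 2087, c = 1608, d = 1566.
This is a case-control study: participants were sampled on outcome status, so risks in the source population cannot be estimated directly — relative risk is not valid here. The odds ratio is the appropriate measure.
OR = (a·d)/(b·c) = (1490 × 1566) / (2087 × 1608) = 2333340 / 3355896 = 0.69530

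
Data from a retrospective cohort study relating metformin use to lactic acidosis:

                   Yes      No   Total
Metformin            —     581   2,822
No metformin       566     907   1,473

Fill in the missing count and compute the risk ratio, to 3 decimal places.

2.067

The missing cell is in the exposed row: 2822 − 581 = 2241.
So a = 2241, b = 581, c = 566, d = 907.
RR = [a/(a+b)] / [c/(c+d)] = (2241/2822) / (566/1473) = 0.79412/0.38425 = 2.06667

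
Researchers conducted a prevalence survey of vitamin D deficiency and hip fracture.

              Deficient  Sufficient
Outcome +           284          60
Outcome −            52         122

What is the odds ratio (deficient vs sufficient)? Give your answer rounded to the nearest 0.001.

11.105

Reading the table with exposure as columns: a = 284 (Deficient, case), b = 52 (Deficient, non-case), c = 60 (Sufficient, case), d = 122.
OR = (a·d)/(b·c) = (284 × 122) / (52 × 60) = 34648 / 3120 = 11.10513
The odds of hip fracture are about 11.11 times as high in the deficient group.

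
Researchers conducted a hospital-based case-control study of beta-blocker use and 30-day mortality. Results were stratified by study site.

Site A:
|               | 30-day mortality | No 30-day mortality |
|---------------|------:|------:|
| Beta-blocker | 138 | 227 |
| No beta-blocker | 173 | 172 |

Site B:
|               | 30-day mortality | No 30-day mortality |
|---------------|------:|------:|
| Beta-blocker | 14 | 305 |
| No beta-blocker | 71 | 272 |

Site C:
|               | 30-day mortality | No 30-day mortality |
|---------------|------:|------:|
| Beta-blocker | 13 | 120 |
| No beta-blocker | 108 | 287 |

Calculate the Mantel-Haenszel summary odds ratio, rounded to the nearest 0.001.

0.411

OR_MH = Σ(aᵢdᵢ/nᵢ) / Σ(bᵢcᵢ/nᵢ), where nᵢ is the stratum total.
Stratum 1 (Site A): n = 710; a·d/n = 138·172/710 = 33.4310; b·c/n = 227·173/710 = 55.3113
Stratum 2 (Site B): n = 662; a·d/n = 14·272/662 = 5.7523; b·c/n = 305·71/662 = 32.7115
Stratum 3 (Site C): n = 528; a·d/n = 13·287/528 = 7.0663; b·c/n = 120·108/528 = 24.5455
OR_MH = (33.4310 + 5.7523 + 7.0663) / (55.3113 + 32.7115 + 24.5455) = 46.2495 / 112.5682 = 0.41086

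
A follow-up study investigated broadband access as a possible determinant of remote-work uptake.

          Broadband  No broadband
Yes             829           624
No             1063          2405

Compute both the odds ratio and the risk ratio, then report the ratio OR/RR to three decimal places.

1.413

Reading the table with exposure as columns: a = 829 (Broadband, case), b = 1063 (Broadband, non-case), c = 624 (No broadband, case), d = 2405.
OR = (829·2405)/(1063·624) = 1993745/663312 = 3.00574
Risk in exposed = 829/1892 = 0.43816; risk in unexposed = 624/3029 = 0.20601; RR = 2.12690
OR/RR = 3.00574 / 2.12690 = 1.41320
The outcome is not rare, so the OR lies further from 1 than the RR.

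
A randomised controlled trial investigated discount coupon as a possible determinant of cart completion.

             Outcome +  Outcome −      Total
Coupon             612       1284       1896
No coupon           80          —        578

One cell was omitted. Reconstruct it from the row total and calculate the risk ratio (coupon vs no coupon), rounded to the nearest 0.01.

2.33

The missing cell is in the unexposed row: 578 − 80 = 498.
So a = 612, b = 1284, c = 80, d = 498.
RR = [a/(a+b)] / [c/(c+d)] = (612/1896) / (80/578) = 0.32278/0.13841 = 2.33212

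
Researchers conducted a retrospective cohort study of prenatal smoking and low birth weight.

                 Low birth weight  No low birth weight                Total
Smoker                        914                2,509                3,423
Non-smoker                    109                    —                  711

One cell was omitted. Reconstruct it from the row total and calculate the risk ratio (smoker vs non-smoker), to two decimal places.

1.74

The missing cell is in the unexposed row: 711 − 109 = 602.
So a = 914, b = 2509, c = 109, d = 602.
RR = [a/(a+b)] / [c/(c+d)] = (914/3423) / (109/711) = 0.26702/0.15331 = 1.74174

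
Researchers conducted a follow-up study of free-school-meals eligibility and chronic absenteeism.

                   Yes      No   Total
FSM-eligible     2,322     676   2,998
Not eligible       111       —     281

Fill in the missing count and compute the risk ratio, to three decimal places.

1.961

The missing cell is in the unexposed row: 281 − 111 = 170.
So a = 2322, b = 676, c = 111, d = 170.
RR = [a/(a+b)] / [c/(c+d)] = (2322/2998) / (111/281) = 0.77452/0.39502 = 1.96071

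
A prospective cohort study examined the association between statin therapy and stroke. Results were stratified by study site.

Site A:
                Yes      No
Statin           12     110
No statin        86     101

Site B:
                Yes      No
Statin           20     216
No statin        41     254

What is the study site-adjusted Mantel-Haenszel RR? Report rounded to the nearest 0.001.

RR_MH = Σ(aᵢ·n₀ᵢ/nᵢ) / Σ(cᵢ·n₁ᵢ/nᵢ), with n₁ᵢ = aᵢ+bᵢ (exposed), n₀ᵢ = cᵢ+dᵢ (unexposed), nᵢ = n₁ᵢ+n₀ᵢ.
Stratum 1 (Site A): n₁ = 122, n₀ = 187, n = 309; a·n₀/n = 12·187/309 = 7.2621; c·n₁/n = 86·122/309 = 33.9547
Stratum 2 (Site B): n₁ = 236, n₀ = 295, n = 531; a·n₀/n = 20·295/531 = 11.1111; c·n₁/n = 41·236/531 = 18.2222
RR_MH = (7.2621 + 11.1111) / (33.9547 + 18.2222) = 18.3732 / 52.1769 = 0.35213

0.352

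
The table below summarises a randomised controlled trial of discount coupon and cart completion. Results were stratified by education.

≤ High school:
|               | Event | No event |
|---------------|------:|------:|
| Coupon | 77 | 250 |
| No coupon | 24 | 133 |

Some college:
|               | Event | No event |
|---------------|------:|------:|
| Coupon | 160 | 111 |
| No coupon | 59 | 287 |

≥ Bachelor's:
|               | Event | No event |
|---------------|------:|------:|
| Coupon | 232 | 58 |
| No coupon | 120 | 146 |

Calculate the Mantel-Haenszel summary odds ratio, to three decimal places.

4.405

OR_MH = Σ(aᵢdᵢ/nᵢ) / Σ(bᵢcᵢ/nᵢ), where nᵢ is the stratum total.
Stratum 1 (≤ High school): n = 484; a·d/n = 77·133/484 = 21.1591; b·c/n = 250·24/484 = 12.3967
Stratum 2 (Some college): n = 617; a·d/n = 160·287/617 = 74.4246; b·c/n = 111·59/617 = 10.6143
Stratum 3 (≥ Bachelor's): n = 556; a·d/n = 232·146/556 = 60.9209; b·c/n = 58·120/556 = 12.5180
OR_MH = (21.1591 + 74.4246 + 60.9209) / (12.3967 + 10.6143 + 12.5180) = 156.5046 / 35.5289 = 4.40499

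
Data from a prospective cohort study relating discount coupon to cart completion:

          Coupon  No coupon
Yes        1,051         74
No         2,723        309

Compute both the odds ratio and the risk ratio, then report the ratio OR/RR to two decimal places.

1.12

Reading the table with exposure as columns: a = 1051 (Coupon, case), b = 2723 (Coupon, non-case), c = 74 (No coupon, case), d = 309.
OR = (1051·309)/(2723·74) = 324759/201502 = 1.61169
Risk in exposed = 1051/3774 = 0.27848; risk in unexposed = 74/383 = 0.19321; RR = 1.44134
OR/RR = 1.61169 / 1.44134 = 1.11819
The outcome is not rare, so the OR lies further from 1 than the RR.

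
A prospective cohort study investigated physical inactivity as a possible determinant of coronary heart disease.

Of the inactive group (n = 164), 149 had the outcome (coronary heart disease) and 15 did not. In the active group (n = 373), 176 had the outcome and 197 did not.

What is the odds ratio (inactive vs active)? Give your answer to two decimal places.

11.12

From the description: a = 149, b = 15, c = 176, d = 197.
OR = (a·d)/(b·c) = (149 × 197) / (15 × 176) = 29353 / 2640 = 11.11856
The odds of coronary heart disease are about 11.12 times as high in the inactive group.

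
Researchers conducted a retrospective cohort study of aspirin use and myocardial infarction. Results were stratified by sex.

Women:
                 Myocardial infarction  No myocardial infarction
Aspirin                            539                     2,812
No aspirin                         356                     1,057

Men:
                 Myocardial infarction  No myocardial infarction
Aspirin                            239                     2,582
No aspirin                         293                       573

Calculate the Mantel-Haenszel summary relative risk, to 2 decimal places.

RR_MH = Σ(aᵢ·n₀ᵢ/nᵢ) / Σ(cᵢ·n₁ᵢ/nᵢ), with n₁ᵢ = aᵢ+bᵢ (exposed), n₀ᵢ = cᵢ+dᵢ (unexposed), nᵢ = n₁ᵢ+n₀ᵢ.
Stratum 1 (Women): n₁ = 3351, n₀ = 1413, n = 4764; a·n₀/n = 539·1413/4764 = 159.8671; c·n₁/n = 356·3351/4764 = 250.4106
Stratum 2 (Men): n₁ = 2821, n₀ = 866, n = 3687; a·n₀/n = 239·866/3687 = 56.1362; c·n₁/n = 293·2821/3687 = 224.1804
RR_MH = (159.8671 + 56.1362) / (250.4106 + 224.1804) = 216.0033 / 474.5909 = 0.45514

0.46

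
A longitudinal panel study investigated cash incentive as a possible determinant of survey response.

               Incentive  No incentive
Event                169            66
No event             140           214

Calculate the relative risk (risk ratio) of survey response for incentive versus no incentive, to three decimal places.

2.320

Reading the table with exposure as columns: a = 169 (Incentive, case), b = 140 (Incentive, non-case), c = 66 (No incentive, case), d = 214.
Risk in exposed = 169/309 = 0.54693; risk in unexposed = 66/280 = 0.23571.
RR = 0.54693 / 0.23571 = 2.32029
The risk among the exposed is 2.32 times that among the unexposed.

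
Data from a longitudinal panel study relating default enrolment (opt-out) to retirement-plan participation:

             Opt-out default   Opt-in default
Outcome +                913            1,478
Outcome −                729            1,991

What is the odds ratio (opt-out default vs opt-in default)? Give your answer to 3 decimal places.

1.687

Reading the table with exposure as columns: a = 913 (Opt-out default, case), b = 729 (Opt-out default, non-case), c = 1478 (Opt-in default, case), d = 1991.
OR = (a·d)/(b·c) = (913 × 1991) / (729 × 1478) = 1817783 / 1077462 = 1.68710
The odds of retirement-plan participation are about 1.69 times as high in the opt-out default group.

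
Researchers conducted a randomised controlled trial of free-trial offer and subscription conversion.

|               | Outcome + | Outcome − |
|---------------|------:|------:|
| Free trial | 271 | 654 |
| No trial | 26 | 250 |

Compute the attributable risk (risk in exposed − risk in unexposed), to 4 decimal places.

Cells: a = 271, b = 654, c = 26, d = 250.
Risk in exposed = 271/925 = 0.292973; risk in unexposed = 26/276 = 0.094203.
Risk difference = 0.292973 − 0.094203 = 0.198770

0.1988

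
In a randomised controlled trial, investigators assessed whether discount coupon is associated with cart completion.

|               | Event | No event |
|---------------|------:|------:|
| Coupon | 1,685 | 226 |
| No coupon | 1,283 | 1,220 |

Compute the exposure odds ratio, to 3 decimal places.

Cells: a = 1685, b = 226, c = 1283, d = 1220.
OR = (a·d)/(b·c) = (1685 × 1220) / (226 × 1283) = 2055700 / 289958 = 7.08965
The odds of cart completion are about 7.09 times as high in the coupon group.

7.090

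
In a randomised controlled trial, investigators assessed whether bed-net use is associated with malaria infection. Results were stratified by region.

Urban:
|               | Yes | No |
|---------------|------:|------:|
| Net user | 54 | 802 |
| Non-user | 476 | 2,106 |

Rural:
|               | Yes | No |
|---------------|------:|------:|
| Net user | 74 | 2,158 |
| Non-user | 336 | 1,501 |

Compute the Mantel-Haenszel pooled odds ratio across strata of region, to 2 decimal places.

0.21

OR_MH = Σ(aᵢdᵢ/nᵢ) / Σ(bᵢcᵢ/nᵢ), where nᵢ is the stratum total.
Stratum 1 (Urban): n = 3438; a·d/n = 54·2106/3438 = 33.0785; b·c/n = 802·476/3438 = 111.0390
Stratum 2 (Rural): n = 4069; a·d/n = 74·1501/4069 = 27.2976; b·c/n = 2158·336/4069 = 178.1981
OR_MH = (33.0785 + 27.2976) / (111.0390 + 178.1981) = 60.3762 / 289.2371 = 0.20874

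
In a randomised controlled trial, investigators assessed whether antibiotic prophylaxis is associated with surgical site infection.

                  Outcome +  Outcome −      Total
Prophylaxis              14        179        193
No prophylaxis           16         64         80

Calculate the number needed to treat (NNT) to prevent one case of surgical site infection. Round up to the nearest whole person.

Risk in treated group = 14/193 = 0.07254; risk in control = 16/80 = 0.20000.
Absolute risk reduction = 0.20000 − 0.07254 = 0.12746
NNT = 1 / ARR = 1 / 0.12746 = 7.846 → round up → 8

8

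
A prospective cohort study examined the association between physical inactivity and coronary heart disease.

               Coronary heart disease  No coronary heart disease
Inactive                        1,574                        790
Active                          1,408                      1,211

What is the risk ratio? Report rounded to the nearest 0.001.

1.238

Cells: a = 1574, b = 790, c = 1408, d = 1211.
Risk in exposed = 1574/2364 = 0.66582; risk in unexposed = 1408/2619 = 0.53761.
RR = 0.66582 / 0.53761 = 1.23848
The risk among the exposed is 1.24 times that among the unexposed.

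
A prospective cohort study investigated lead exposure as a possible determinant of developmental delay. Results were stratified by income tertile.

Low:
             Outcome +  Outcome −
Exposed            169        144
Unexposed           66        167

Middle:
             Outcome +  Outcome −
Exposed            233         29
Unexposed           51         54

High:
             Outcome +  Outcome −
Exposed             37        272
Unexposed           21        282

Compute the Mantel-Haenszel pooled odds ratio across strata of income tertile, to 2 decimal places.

3.35

OR_MH = Σ(aᵢdᵢ/nᵢ) / Σ(bᵢcᵢ/nᵢ), where nᵢ is the stratum total.
Stratum 1 (Low): n = 546; a·d/n = 169·167/546 = 51.6905; b·c/n = 144·66/546 = 17.4066
Stratum 2 (Middle): n = 367; a·d/n = 233·54/367 = 34.2834; b·c/n = 29·51/367 = 4.0300
Stratum 3 (High): n = 612; a·d/n = 37·282/612 = 17.0490; b·c/n = 272·21/612 = 9.3333
OR_MH = (51.6905 + 34.2834 + 17.0490) / (17.4066 + 4.0300 + 9.3333) = 103.0229 / 30.7699 = 3.34817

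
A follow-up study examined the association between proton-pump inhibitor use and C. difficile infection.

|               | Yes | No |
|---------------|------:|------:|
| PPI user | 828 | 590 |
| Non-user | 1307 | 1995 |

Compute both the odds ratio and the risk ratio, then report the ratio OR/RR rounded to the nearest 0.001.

1.452

Cells: a = 828, b = 590, c = 1307, d = 1995.
OR = (828·1995)/(590·1307) = 1651860/771130 = 2.14213
Risk in exposed = 828/1418 = 0.58392; risk in unexposed = 1307/3302 = 0.39582; RR = 1.47522
OR/RR = 2.14213 / 1.47522 = 1.45208
The outcome is not rare, so the OR lies further from 1 than the RR.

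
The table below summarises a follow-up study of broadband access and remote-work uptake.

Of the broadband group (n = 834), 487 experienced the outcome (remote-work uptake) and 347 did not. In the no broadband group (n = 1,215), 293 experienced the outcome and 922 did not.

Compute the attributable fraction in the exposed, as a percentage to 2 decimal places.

58.70

From the description: a = 487, b = 347, c = 293, d = 922.
Risk in exposed = 487/834 = 0.58393; risk in unexposed = 293/1215 = 0.24115.
RR = 0.58393/0.24115 = 2.42143
AR% = (RR − 1)/RR × 100 = (2.42143 − 1)/2.42143 × 100 = 58.7021%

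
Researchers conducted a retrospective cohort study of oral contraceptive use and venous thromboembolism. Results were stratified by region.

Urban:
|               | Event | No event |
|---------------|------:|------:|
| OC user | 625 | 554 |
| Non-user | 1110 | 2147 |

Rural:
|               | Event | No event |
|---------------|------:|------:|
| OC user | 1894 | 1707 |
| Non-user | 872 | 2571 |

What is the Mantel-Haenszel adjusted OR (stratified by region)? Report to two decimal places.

2.84

OR_MH = Σ(aᵢdᵢ/nᵢ) / Σ(bᵢcᵢ/nᵢ), where nᵢ is the stratum total.
Stratum 1 (Urban): n = 4436; a·d/n = 625·2147/4436 = 302.4966; b·c/n = 554·1110/4436 = 138.6249
Stratum 2 (Rural): n = 7044; a·d/n = 1894·2571/7044 = 691.2939; b·c/n = 1707·872/7044 = 211.3152
OR_MH = (302.4966 + 691.2939) / (138.6249 + 211.3152) = 993.7905 / 349.9400 = 2.83989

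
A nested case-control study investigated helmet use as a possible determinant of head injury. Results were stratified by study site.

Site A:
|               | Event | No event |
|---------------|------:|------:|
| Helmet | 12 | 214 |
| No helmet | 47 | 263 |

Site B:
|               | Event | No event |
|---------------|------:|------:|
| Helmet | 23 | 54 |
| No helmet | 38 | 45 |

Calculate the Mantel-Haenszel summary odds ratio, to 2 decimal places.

0.39

OR_MH = Σ(aᵢdᵢ/nᵢ) / Σ(bᵢcᵢ/nᵢ), where nᵢ is the stratum total.
Stratum 1 (Site A): n = 536; a·d/n = 12·263/536 = 5.8881; b·c/n = 214·47/536 = 18.7649
Stratum 2 (Site B): n = 160; a·d/n = 23·45/160 = 6.4688; b·c/n = 54·38/160 = 12.8250
OR_MH = (5.8881 + 6.4688) / (18.7649 + 12.8250) = 12.3568 / 31.5899 = 0.39116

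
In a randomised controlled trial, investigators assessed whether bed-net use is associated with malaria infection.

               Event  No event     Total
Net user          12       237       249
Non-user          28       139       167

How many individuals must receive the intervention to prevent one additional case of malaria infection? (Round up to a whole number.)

Risk in treated group = 12/249 = 0.04819; risk in control = 28/167 = 0.16766.
Absolute risk reduction = 0.16766 − 0.04819 = 0.11947
NNT = 1 / ARR = 1 / 0.11947 = 8.370 → round up → 9

9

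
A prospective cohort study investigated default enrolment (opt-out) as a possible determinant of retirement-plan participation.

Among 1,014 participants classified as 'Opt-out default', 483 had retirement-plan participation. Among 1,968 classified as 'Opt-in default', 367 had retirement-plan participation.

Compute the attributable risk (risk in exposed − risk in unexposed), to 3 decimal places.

From the description: a = 483, b = 531, c = 367, d = 1601.
Risk in exposed = 483/1014 = 0.476331; risk in unexposed = 367/1968 = 0.186484.
Risk difference = 0.476331 − 0.186484 = 0.289848

0.290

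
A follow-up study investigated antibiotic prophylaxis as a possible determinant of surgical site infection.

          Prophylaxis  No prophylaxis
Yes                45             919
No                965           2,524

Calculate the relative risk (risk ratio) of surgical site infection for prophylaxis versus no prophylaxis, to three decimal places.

0.167

Reading the table with exposure as columns: a = 45 (Prophylaxis, case), b = 965 (Prophylaxis, non-case), c = 919 (No prophylaxis, case), d = 2524.
Risk in exposed = 45/1010 = 0.04455; risk in unexposed = 919/3443 = 0.26692.
RR = 0.04455 / 0.26692 = 0.16692
The risk is 83% lower among the exposed than among the unexposed.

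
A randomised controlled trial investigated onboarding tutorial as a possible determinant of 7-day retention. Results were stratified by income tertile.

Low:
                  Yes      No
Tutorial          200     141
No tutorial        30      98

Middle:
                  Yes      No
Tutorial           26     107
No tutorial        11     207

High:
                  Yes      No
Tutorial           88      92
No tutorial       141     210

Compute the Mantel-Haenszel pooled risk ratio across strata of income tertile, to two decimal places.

1.75

RR_MH = Σ(aᵢ·n₀ᵢ/nᵢ) / Σ(cᵢ·n₁ᵢ/nᵢ), with n₁ᵢ = aᵢ+bᵢ (exposed), n₀ᵢ = cᵢ+dᵢ (unexposed), nᵢ = n₁ᵢ+n₀ᵢ.
Stratum 1 (Low): n₁ = 341, n₀ = 128, n = 469; a·n₀/n = 200·128/469 = 54.5842; c·n₁/n = 30·341/469 = 21.8124
Stratum 2 (Middle): n₁ = 133, n₀ = 218, n = 351; a·n₀/n = 26·218/351 = 16.1481; c·n₁/n = 11·133/351 = 4.1681
Stratum 3 (High): n₁ = 180, n₀ = 351, n = 531; a·n₀/n = 88·351/531 = 58.1695; c·n₁/n = 141·180/531 = 47.7966
RR_MH = (54.5842 + 16.1481 + 58.1695) / (21.8124 + 4.1681 + 47.7966) = 128.9019 / 73.7771 = 1.74718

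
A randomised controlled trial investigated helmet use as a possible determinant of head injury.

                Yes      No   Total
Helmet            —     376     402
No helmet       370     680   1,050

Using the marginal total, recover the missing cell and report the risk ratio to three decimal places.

The missing cell is in the exposed row: 402 − 376 = 26.
So a = 26, b = 376, c = 370, d = 680.
RR = [a/(a+b)] / [c/(c+d)] = (26/402) / (370/1050) = 0.06468/0.35238 = 0.18354

0.184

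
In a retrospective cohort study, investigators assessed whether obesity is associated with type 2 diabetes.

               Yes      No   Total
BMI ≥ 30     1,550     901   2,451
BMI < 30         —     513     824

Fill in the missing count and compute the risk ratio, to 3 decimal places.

1.676

The missing cell is in the unexposed row: 824 − 513 = 311.
So a = 1550, b = 901, c = 311, d = 513.
RR = [a/(a+b)] / [c/(c+d)] = (1550/2451) / (311/824) = 0.63239/0.37743 = 1.67554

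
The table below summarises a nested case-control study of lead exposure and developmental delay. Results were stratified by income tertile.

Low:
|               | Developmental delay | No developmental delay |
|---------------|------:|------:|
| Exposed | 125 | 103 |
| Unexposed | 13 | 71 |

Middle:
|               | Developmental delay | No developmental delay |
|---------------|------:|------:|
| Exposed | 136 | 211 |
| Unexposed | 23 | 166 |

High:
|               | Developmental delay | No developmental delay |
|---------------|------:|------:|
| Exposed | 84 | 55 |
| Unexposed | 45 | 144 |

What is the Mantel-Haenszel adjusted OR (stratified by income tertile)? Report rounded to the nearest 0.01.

5.14

OR_MH = Σ(aᵢdᵢ/nᵢ) / Σ(bᵢcᵢ/nᵢ), where nᵢ is the stratum total.
Stratum 1 (Low): n = 312; a·d/n = 125·71/312 = 28.4455; b·c/n = 103·13/312 = 4.2917
Stratum 2 (Middle): n = 536; a·d/n = 136·166/536 = 42.1194; b·c/n = 211·23/536 = 9.0541
Stratum 3 (High): n = 328; a·d/n = 84·144/328 = 36.8780; b·c/n = 55·45/328 = 7.5457
OR_MH = (28.4455 + 42.1194 + 36.8780) / (4.2917 + 9.0541 + 7.5457) = 107.4430 / 20.8915 = 5.14290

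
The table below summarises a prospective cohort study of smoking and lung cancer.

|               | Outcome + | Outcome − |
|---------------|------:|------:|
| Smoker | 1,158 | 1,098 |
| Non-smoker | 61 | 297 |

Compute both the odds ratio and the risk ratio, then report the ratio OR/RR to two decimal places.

1.70

Cells: a = 1158, b = 1098, c = 61, d = 297.
OR = (1158·297)/(1098·61) = 343926/66978 = 5.13491
Risk in exposed = 1158/2256 = 0.51330; risk in unexposed = 61/358 = 0.17039; RR = 3.01247
OR/RR = 5.13491 / 3.01247 = 1.70455
The outcome is not rare, so the OR lies further from 1 than the RR.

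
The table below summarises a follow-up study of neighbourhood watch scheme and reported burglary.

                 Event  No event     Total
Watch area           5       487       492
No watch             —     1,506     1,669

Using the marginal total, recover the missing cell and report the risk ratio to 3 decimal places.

0.104

The missing cell is in the unexposed row: 1669 − 1506 = 163.
So a = 5, b = 487, c = 163, d = 1506.
RR = [a/(a+b)] / [c/(c+d)] = (5/492) / (163/1669) = 0.01016/0.09766 = 0.10406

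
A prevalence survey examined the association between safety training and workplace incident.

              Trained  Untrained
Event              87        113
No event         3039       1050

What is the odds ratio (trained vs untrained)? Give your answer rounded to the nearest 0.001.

0.266

Reading the table with exposure as columns: a = 87 (Trained, case), b = 3039 (Trained, non-case), c = 113 (Untrained, case), d = 1050.
OR = (a·d)/(b·c) = (87 × 1050) / (3039 × 113) = 91350 / 343407 = 0.26601
Exposure is associated with lower odds of workplace incident (OR = 0.27 < 1).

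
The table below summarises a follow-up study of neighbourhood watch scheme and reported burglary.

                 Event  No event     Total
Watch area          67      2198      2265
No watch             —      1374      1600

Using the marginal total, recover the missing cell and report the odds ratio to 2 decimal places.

0.19

The missing cell is in the unexposed row: 1600 − 1374 = 226.
So a = 67, b = 2198, c = 226, d = 1374.
OR = (a·d)/(b·c) = (67 × 1374) / (2198 × 226) = 92058 / 496748 = 0.18532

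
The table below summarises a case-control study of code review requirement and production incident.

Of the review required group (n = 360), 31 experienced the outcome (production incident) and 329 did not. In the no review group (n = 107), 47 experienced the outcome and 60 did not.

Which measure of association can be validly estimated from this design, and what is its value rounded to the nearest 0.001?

0.120

From the description: a = 31, b = 329, c = 47, d = 60.
This is a case-control study: participants were sampled on outcome status, so risks in the source population cannot be estimated directly — relative risk is not valid here. The odds ratio is the appropriate measure.
OR = (a·d)/(b·c) = (31 × 60) / (329 × 47) = 1860 / 15463 = 0.12029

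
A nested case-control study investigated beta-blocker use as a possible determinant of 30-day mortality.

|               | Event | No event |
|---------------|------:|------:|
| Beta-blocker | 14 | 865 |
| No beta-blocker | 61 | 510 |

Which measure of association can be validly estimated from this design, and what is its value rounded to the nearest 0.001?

Cells: a = 14, b = 865, c = 61, d = 510.
This is a nested case-control study: participants were sampled on outcome status, so risks in the source population cannot be estimated directly — relative risk is not valid here. The odds ratio is the appropriate measure.
OR = (a·d)/(b·c) = (14 × 510) / (865 × 61) = 7140 / 52765 = 0.13532

0.135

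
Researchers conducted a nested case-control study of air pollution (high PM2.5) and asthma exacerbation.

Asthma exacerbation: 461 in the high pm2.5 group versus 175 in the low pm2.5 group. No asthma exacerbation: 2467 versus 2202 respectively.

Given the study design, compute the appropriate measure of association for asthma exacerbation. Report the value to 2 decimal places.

From the description: a = 461, b = 2467, c = 175, d = 2202.
This is a nested case-control study: participants were sampled on outcome status, so risks in the source population cannot be estimated directly — relative risk is not valid here. The odds ratio is the appropriate measure.
OR = (a·d)/(b·c) = (461 × 2202) / (2467 × 175) = 1015122 / 431725 = 2.35132

2.35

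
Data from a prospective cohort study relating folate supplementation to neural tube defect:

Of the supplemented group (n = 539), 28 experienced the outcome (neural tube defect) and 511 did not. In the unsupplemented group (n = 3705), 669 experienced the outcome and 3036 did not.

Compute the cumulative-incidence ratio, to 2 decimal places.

0.29

From the description: a = 28, b = 511, c = 669, d = 3036.
Risk in exposed = 28/539 = 0.05195; risk in unexposed = 669/3705 = 0.18057.
RR = 0.05195 / 0.18057 = 0.28769
The risk is 71% lower among the exposed than among the unexposed.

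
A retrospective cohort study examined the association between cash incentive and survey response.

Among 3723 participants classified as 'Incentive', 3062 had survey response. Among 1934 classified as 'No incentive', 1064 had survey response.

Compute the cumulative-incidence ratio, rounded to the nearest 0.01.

1.49

From the description: a = 3062, b = 661, c = 1064, d = 870.
Risk in exposed = 3062/3723 = 0.82246; risk in unexposed = 1064/1934 = 0.55016.
RR = 0.82246 / 0.55016 = 1.49495
The risk among the exposed is 1.49 times that among the unexposed.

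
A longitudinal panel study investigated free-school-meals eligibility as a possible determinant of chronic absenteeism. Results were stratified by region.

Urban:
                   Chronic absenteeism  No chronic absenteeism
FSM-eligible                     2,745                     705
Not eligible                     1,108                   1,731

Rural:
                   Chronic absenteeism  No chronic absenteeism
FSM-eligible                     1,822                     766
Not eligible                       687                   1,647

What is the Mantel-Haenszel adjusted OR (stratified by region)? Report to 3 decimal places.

OR_MH = Σ(aᵢdᵢ/nᵢ) / Σ(bᵢcᵢ/nᵢ), where nᵢ is the stratum total.
Stratum 1 (Urban): n = 6289; a·d/n = 2745·1731/6289 = 755.5406; b·c/n = 705·1108/6289 = 124.2073
Stratum 2 (Rural): n = 4922; a·d/n = 1822·1647/4922 = 609.6778; b·c/n = 766·687/4922 = 106.9163
OR_MH = (755.5406 + 609.6778) / (124.2073 + 106.9163) = 1365.2184 / 231.1236 = 5.90687

5.907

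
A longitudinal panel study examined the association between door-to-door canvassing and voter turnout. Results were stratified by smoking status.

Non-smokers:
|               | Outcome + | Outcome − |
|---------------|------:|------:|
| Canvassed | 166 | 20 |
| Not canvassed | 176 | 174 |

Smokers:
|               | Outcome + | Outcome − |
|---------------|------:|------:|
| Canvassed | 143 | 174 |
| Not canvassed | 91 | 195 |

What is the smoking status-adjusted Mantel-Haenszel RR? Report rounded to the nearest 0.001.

RR_MH = Σ(aᵢ·n₀ᵢ/nᵢ) / Σ(cᵢ·n₁ᵢ/nᵢ), with n₁ᵢ = aᵢ+bᵢ (exposed), n₀ᵢ = cᵢ+dᵢ (unexposed), nᵢ = n₁ᵢ+n₀ᵢ.
Stratum 1 (Non-smokers): n₁ = 186, n₀ = 350, n = 536; a·n₀/n = 166·350/536 = 108.3955; c·n₁/n = 176·186/536 = 61.0746
Stratum 2 (Smokers): n₁ = 317, n₀ = 286, n = 603; a·n₀/n = 143·286/603 = 67.8242; c·n₁/n = 91·317/603 = 47.8391
RR_MH = (108.3955 + 67.8242) / (61.0746 + 47.8391) = 176.2197 / 108.9138 = 1.61797

1.618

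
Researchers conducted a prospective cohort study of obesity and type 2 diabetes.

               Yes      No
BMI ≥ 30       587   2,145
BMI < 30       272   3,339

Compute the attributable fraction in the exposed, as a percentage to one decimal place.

Cells: a = 587, b = 2145, c = 272, d = 3339.
Risk in exposed = 587/2732 = 0.21486; risk in unexposed = 272/3611 = 0.07533.
RR = 0.21486/0.07533 = 2.85244
AR% = (RR − 1)/RR × 100 = (2.85244 − 1)/2.85244 × 100 = 64.9423%

64.9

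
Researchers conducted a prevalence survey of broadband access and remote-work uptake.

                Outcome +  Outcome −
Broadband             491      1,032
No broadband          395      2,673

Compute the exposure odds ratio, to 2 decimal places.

3.22

Cells: a = 491, b = 1032, c = 395, d = 2673.
OR = (a·d)/(b·c) = (491 × 2673) / (1032 × 395) = 1312443 / 407640 = 3.21961
The odds of remote-work uptake are about 3.22 times as high in the broadband group.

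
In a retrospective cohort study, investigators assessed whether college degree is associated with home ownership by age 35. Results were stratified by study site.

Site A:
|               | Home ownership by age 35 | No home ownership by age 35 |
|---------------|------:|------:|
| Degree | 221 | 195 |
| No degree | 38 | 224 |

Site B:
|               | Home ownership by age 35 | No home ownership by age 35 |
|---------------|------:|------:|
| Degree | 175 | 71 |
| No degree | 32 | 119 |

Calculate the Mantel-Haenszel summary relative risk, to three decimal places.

RR_MH = Σ(aᵢ·n₀ᵢ/nᵢ) / Σ(cᵢ·n₁ᵢ/nᵢ), with n₁ᵢ = aᵢ+bᵢ (exposed), n₀ᵢ = cᵢ+dᵢ (unexposed), nᵢ = n₁ᵢ+n₀ᵢ.
Stratum 1 (Site A): n₁ = 416, n₀ = 262, n = 678; a·n₀/n = 221·262/678 = 85.4012; c·n₁/n = 38·416/678 = 23.3156
Stratum 2 (Site B): n₁ = 246, n₀ = 151, n = 397; a·n₀/n = 175·151/397 = 66.5617; c·n₁/n = 32·246/397 = 19.8287
RR_MH = (85.4012 + 66.5617) / (23.3156 + 19.8287) = 151.9629 / 43.1443 = 3.52220

3.522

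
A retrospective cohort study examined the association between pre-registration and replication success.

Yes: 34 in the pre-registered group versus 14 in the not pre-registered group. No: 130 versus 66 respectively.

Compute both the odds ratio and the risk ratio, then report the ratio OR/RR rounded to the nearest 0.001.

From the description: a = 34, b = 130, c = 14, d = 66.
OR = (34·66)/(130·14) = 2244/1820 = 1.23297
Risk in exposed = 34/164 = 0.20732; risk in unexposed = 14/80 = 0.17500; RR = 1.18467
OR/RR = 1.23297 / 1.18467 = 1.04077
The outcome is not rare, so the OR lies further from 1 than the RR.

1.041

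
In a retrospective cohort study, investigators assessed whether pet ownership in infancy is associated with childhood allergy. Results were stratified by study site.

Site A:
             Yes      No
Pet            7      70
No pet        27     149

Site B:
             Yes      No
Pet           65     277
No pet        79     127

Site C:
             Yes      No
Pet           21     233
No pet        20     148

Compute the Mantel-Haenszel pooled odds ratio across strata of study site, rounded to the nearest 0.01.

0.45

OR_MH = Σ(aᵢdᵢ/nᵢ) / Σ(bᵢcᵢ/nᵢ), where nᵢ is the stratum total.
Stratum 1 (Site A): n = 253; a·d/n = 7·149/253 = 4.1225; b·c/n = 70·27/253 = 7.4704
Stratum 2 (Site B): n = 548; a·d/n = 65·127/548 = 15.0639; b·c/n = 277·79/548 = 39.9325
Stratum 3 (Site C): n = 422; a·d/n = 21·148/422 = 7.3649; b·c/n = 233·20/422 = 11.0427
OR_MH = (4.1225 + 15.0639 + 7.3649) / (7.4704 + 39.9325 + 11.0427) = 26.5513 / 58.4455 = 0.45429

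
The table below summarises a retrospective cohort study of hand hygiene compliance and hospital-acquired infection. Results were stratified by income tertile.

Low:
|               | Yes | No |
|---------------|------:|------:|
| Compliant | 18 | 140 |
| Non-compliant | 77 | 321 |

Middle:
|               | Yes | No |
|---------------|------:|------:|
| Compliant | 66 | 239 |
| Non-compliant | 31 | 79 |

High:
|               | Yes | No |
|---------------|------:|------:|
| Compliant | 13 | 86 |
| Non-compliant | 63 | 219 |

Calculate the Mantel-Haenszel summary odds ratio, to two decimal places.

0.59

OR_MH = Σ(aᵢdᵢ/nᵢ) / Σ(bᵢcᵢ/nᵢ), where nᵢ is the stratum total.
Stratum 1 (Low): n = 556; a·d/n = 18·321/556 = 10.3921; b·c/n = 140·77/556 = 19.3885
Stratum 2 (Middle): n = 415; a·d/n = 66·79/415 = 12.5639; b·c/n = 239·31/415 = 17.8530
Stratum 3 (High): n = 381; a·d/n = 13·219/381 = 7.4724; b·c/n = 86·63/381 = 14.2205
OR_MH = (10.3921 + 12.5639 + 7.4724) / (19.3885 + 17.8530 + 14.2205) = 30.4284 / 51.4620 = 0.59128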